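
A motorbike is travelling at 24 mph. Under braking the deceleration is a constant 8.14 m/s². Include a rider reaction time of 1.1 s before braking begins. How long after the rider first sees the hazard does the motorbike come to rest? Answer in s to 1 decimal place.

Total time ≈ 2.4 s

24 mph × 0.44704 = 10.7290 m/s.
Braking time = v/a = 10.7290 / 8.140 = 1.318 s.
Total = 1.1 + 1.318 = 2.418 s.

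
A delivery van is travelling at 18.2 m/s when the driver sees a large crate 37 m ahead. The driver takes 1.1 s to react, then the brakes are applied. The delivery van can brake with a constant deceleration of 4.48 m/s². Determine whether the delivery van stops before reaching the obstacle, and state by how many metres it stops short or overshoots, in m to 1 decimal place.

Reaction distance = 18.2000 × 1.1 = 20.020 m.
Braking distance = v²/(2a) = 331.240 / 8.960 = 36.969 m.
Total stopping distance = 20.020 + 36.969 = 56.989 m, vs 37 m available — it cannot stop in time and overshoots by 56.989 − 37 = 19.989 m.

No — it overshoots by 20.0 m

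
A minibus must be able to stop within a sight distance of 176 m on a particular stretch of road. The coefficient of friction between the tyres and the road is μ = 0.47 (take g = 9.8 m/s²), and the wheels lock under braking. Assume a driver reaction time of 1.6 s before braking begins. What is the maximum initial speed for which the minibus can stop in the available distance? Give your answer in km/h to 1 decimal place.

Maximum speed ≈ 120.8 km/h

a = μg = 0.47 × 9.8 = 4.606 m/s².
Stopping distance: v·t_r + v²/(2a) = 176 with t_r = 1.6 s and a = 4.606 m/s².
So v² + 14.739 v − 1621.31 = 0.
Positive root: v = −a·t_r + √((a·t_r)² + 2a·d) = −7.370 + √(54.317 + 1621.31) = 33.5644 m/s.
33.5644 m/s × 3.6 = 120.832 km/h.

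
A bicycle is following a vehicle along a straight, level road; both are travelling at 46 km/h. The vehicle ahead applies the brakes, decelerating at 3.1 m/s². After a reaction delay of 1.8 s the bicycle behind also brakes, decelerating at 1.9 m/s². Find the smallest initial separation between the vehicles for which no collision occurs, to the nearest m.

Minimum gap ≈ 40 m

46 km/h ÷ 3.6 = 12.7778 m/s.
Leader travels v²/(2a_L) = 163.272 / 6.200 = 26.334 m before stopping.
Follower covers v·t_r = 12.7778 × 1.8 = 23.000 m while reacting, then v²/(2a_F) = 163.272 / 3.800 = 42.966 m while braking, for a total of 23.000 + 42.966 = 65.966 m.
Since a_F ≤ a_L and the follower starts braking later, the follower is never slower than the leader, so the closest approach is when both have stopped.
Minimum gap = 65.966 − 26.334 = 39.632 m.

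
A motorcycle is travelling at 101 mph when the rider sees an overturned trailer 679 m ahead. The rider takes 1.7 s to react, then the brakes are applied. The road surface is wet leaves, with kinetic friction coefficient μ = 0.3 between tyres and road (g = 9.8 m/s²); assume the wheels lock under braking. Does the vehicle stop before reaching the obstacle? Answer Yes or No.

101 mph × 0.44704 = 45.1510 m/s.
a = μg = 0.3 × 9.8 = 2.940 m/s².
Reaction distance = 45.1510 × 1.7 = 76.757 m.
Braking distance = v²/(2a) = 2038.613 / 5.880 = 346.703 m.
Total stopping distance = 76.757 + 346.703 = 423.460 m, vs 679 m available — it stops with 679 − 423.460 = 255.540 m to spare.

Yes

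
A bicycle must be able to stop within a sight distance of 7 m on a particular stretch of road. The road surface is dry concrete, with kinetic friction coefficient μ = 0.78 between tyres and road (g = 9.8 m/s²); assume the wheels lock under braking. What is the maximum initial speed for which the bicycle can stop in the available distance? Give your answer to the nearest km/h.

a = μg = 0.78 × 9.8 = 7.644 m/s².
v²/(2a) = d ⇒ v = √(2 × 7.644 × 7) = √107.02 = 10.3450 m/s.
10.3450 m/s × 3.6 = 37.242 km/h.

Maximum speed ≈ 37 km/h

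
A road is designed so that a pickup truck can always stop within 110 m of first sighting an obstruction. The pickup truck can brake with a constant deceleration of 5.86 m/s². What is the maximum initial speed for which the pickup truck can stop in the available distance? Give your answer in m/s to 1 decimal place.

Maximum speed ≈ 35.9 m/s

v²/(2a) = d ⇒ v = √(2 × 5.860 × 110) = √1289.20 = 35.9054 m/s.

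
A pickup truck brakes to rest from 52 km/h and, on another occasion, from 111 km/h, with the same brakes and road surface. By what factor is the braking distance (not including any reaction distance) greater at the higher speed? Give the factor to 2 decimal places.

Braking distance d = v²/(2a), so with a fixed, d ∝ v².
Factor = (111/52)² = 2.1346² = 4.5565.

Factor ≈ 4.56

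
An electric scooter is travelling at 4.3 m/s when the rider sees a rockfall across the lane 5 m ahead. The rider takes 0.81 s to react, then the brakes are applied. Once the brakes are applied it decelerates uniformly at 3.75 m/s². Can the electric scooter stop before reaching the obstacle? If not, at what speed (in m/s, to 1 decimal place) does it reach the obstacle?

No — it strikes the obstacle at 2.7 m/s

Reaction distance = 4.3000 × 0.81 = 3.483 m.
Braking distance needed to stop: v²/(2a) = 18.490 / 7.500 = 2.465 m, so total needed = 3.483 + 2.465 = 5.948 m > 5 m — it cannot stop.
Distance remaining when braking begins: 5 − 3.483 = 1.517 m.
v² = v₀² − 2a·d = 18.490 − 2 × 3.750 × 1.517 = 7.112 m²/s².
v = √7.112 = 2.667 m/s.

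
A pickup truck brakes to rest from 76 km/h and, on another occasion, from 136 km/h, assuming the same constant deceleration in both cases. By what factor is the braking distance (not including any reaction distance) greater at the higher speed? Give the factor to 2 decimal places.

Factor ≈ 3.20

Braking distance d = v²/(2a), so with a fixed, d ∝ v².
Factor = (136/76)² = 1.7895² = 3.2023.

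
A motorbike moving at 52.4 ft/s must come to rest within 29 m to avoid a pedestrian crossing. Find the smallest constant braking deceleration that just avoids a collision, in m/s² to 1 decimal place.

52.4 ft/s × 0.3048 = 15.9715 m/s.
v² = 2a·d ⇒ a = v²/(2d) = 15.9715² / (2 × 29.000) = 255.089 / 58.000 = 4.3981 m/s².

Required deceleration ≈ 4.4 m/s²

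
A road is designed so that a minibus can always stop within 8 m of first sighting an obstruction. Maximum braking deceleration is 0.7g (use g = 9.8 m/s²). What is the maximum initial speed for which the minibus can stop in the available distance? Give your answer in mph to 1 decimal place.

Maximum speed ≈ 23.4 mph

a = 0.7 × 9.8 = 6.860 m/s².
v²/(2a) = d ⇒ v = √(2 × 6.860 × 8) = √109.76 = 10.4766 m/s.
10.4766 m/s ÷ 0.44704 = 23.435 mph.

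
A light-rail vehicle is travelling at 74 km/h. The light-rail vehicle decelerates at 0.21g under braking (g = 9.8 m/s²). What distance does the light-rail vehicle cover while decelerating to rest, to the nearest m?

Braking distance ≈ 103 m

74 km/h ÷ 3.6 = 20.5556 m/s.
a = 0.21 × 9.8 = 2.058 m/s².
Braking distance = v²/(2a) = 20.5556² / (2 × 2.058) = 422.533 / 4.116 = 102.656 m.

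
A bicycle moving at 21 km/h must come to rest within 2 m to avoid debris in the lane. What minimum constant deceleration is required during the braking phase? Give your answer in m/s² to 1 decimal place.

Required deceleration ≈ 8.5 m/s²

21 km/h ÷ 3.6 = 5.8333 m/s.
v² = 2a·d ⇒ a = v²/(2d) = 5.8333² / (2 × 2.000) = 34.027 / 4.000 = 8.5068 m/s².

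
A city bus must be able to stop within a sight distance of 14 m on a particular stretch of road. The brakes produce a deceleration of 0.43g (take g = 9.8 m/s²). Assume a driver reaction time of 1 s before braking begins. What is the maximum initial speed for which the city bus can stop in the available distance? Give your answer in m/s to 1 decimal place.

a = 0.43 × 9.8 = 4.214 m/s².
Stopping distance: v·t_r + v²/(2a) = 14 with t_r = 1 s and a = 4.214 m/s².
So v² + 8.428 v − 117.99 = 0.
Positive root: v = −a·t_r + √((a·t_r)² + 2a·d) = −4.214 + √(17.758 + 117.99) = 7.4371 m/s.

Maximum speed ≈ 7.4 m/s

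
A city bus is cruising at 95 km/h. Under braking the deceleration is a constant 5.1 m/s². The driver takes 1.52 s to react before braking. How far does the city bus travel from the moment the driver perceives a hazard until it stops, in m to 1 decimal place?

95 km/h ÷ 3.6 = 26.3889 m/s.
Reaction distance = v·t_r = 26.3889 × 1.52 = 40.111 m.
Braking distance = v²/(2a) = 26.3889² / (2 × 5.100) = 696.374 / 10.200 = 68.272 m.
Total = 40.111 + 68.272 = 108.383 m.

Total stopping distance ≈ 108.4 m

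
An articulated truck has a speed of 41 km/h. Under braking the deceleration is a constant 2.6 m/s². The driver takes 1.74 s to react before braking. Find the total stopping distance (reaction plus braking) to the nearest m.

41 km/h ÷ 3.6 = 11.3889 m/s.
Reaction distance = v·t_r = 11.3889 × 1.74 = 19.817 m.
Braking distance = v²/(2a) = 11.3889² / (2 × 2.600) = 129.707 / 5.200 = 24.944 m.
Total = 19.817 + 24.944 = 44.761 m.

Total stopping distance ≈ 45 m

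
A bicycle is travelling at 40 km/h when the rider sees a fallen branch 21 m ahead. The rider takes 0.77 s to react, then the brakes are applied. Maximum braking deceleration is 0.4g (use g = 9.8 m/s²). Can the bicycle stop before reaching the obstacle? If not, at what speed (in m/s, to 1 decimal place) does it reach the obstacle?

40 km/h ÷ 3.6 = 11.1111 m/s.
a = 0.4 × 9.8 = 3.920 m/s².
Reaction distance = 11.1111 × 0.77 = 8.556 m.
Braking distance needed to stop: v²/(2a) = 123.457 / 7.840 = 15.747 m, so total needed = 8.556 + 15.747 = 24.303 m > 21 m — it cannot stop.
Distance remaining when braking begins: 21 − 8.556 = 12.444 m.
v² = v₀² − 2a·d = 123.457 − 2 × 3.920 × 12.444 = 25.896 m²/s².
v = √25.896 = 5.089 m/s.

No — it strikes the obstacle at 5.1 m/s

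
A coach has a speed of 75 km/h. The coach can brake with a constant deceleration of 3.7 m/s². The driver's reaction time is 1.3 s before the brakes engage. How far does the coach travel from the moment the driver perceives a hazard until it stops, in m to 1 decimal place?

Total stopping distance ≈ 85.7 m

75 km/h ÷ 3.6 = 20.8333 m/s.
Reaction distance = v·t_r = 20.8333 × 1.3 = 27.083 m.
Braking distance = v²/(2a) = 20.8333² / (2 × 3.700) = 434.026 / 7.400 = 58.652 m.
Total = 27.083 + 58.652 = 85.735 m.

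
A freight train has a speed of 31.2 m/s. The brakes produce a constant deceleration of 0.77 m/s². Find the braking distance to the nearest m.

Braking distance ≈ 632 m

Braking distance = v²/(2a) = 31.2000² / (2 × 0.770) = 973.440 / 1.540 = 632.104 m.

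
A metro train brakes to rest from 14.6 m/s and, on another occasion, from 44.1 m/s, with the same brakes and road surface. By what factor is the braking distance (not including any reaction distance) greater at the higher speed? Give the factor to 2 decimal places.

Factor ≈ 9.12

Braking distance d = v²/(2a), so with a fixed, d ∝ v².
Factor = (44.1/14.6)² = 3.0205² = 9.1234.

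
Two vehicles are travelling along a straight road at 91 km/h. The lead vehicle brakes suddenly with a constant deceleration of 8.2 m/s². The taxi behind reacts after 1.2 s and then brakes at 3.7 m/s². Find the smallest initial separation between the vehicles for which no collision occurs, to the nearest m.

91 km/h ÷ 3.6 = 25.2778 m/s.
Leader travels v²/(2a_L) = 638.967 / 16.400 = 38.961 m before stopping.
Follower covers v·t_r = 25.2778 × 1.2 = 30.333 m while reacting, then v²/(2a_F) = 638.967 / 7.400 = 86.347 m while braking, for a total of 30.333 + 86.347 = 116.680 m.
Since a_F ≤ a_L and the follower starts braking later, the follower is never slower than the leader, so the closest approach is when both have stopped.
Minimum gap = 116.680 − 38.961 = 77.719 m.

Minimum gap ≈ 78 m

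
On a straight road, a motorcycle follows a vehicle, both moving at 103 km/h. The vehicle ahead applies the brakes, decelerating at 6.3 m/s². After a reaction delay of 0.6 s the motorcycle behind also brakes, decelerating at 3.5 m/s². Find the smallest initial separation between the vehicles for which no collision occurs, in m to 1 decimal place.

Minimum gap ≈ 69.1 m

103 km/h ÷ 3.6 = 28.6111 m/s.
Leader travels v²/(2a_L) = 818.595 / 12.600 = 64.968 m before stopping.
Follower covers v·t_r = 28.6111 × 0.6 = 17.167 m while reacting, then v²/(2a_F) = 818.595 / 7.000 = 116.942 m while braking, for a total of 17.167 + 116.942 = 134.109 m.
Since a_F ≤ a_L and the follower starts braking later, the follower is never slower than the leader, so the closest approach is when both have stopped.
Minimum gap = 134.109 − 64.968 = 69.141 m.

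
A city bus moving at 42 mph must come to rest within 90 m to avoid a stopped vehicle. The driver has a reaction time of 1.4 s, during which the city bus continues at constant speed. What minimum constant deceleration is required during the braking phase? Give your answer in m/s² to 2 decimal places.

Required deceleration ≈ 2.77 m/s²

42 mph × 0.44704 = 18.7757 m/s.
Distance covered during reaction = 18.7757 × 1.4 = 26.286 m.
Distance available for braking: 90 − 26.286 = 63.714 m.
v² = 2a·d ⇒ a = v²/(2d) = 18.7757² / (2 × 63.714) = 352.527 / 127.428 = 2.7665 m/s².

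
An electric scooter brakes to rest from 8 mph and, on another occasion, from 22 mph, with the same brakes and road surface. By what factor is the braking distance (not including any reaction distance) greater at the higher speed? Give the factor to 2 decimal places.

Braking distance d = v²/(2a), so with a fixed, d ∝ v².
Factor = (22/8)² = 2.7500² = 7.5625.

Factor ≈ 7.56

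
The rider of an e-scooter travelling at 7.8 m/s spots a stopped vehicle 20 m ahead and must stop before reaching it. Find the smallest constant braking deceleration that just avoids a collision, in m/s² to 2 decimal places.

Required deceleration ≈ 1.52 m/s²

v² = 2a·d ⇒ a = v²/(2d) = 7.8000² / (2 × 20.000) = 60.840 / 40.000 = 1.5210 m/s².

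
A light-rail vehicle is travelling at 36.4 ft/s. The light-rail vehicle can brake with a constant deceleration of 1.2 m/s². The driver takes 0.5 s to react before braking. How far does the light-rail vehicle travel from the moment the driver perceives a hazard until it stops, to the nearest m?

Total stopping distance ≈ 57 m

36.4 ft/s × 0.3048 = 11.0947 m/s.
Reaction distance = v·t_r = 11.0947 × 0.5 = 5.547 m.
Braking distance = v²/(2a) = 11.0947² / (2 × 1.200) = 123.092 / 2.400 = 51.288 m.
Total = 5.547 + 51.288 = 56.835 m.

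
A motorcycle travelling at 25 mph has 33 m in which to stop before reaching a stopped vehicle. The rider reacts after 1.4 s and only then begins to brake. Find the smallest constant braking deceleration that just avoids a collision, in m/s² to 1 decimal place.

25 mph × 0.44704 = 11.1760 m/s.
Distance covered during reaction = 11.1760 × 1.4 = 15.646 m.
Distance available for braking: 33 − 15.646 = 17.354 m.
v² = 2a·d ⇒ a = v²/(2d) = 11.1760² / (2 × 17.354) = 124.903 / 34.708 = 3.5987 m/s².

Required deceleration ≈ 3.6 m/s²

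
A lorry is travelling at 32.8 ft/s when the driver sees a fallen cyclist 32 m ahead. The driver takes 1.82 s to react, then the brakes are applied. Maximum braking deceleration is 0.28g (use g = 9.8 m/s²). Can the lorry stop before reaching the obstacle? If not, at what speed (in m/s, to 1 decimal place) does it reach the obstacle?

32.8 ft/s × 0.3048 = 9.9974 m/s.
a = 0.28 × 9.8 = 2.744 m/s².
Reaction distance = 9.9974 × 1.82 = 18.195 m.
Braking distance needed to stop: v²/(2a) = 99.948 / 5.488 = 18.212 m, so total needed = 18.195 + 18.212 = 36.407 m > 32 m — it cannot stop.
Distance remaining when braking begins: 32 − 18.195 = 13.805 m.
v² = v₀² − 2a·d = 99.948 − 2 × 2.744 × 13.805 = 24.186 m²/s².
v = √24.186 = 4.918 m/s.

No — it strikes the obstacle at 4.9 m/s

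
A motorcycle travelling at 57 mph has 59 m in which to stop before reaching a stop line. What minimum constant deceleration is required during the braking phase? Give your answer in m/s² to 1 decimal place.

57 mph × 0.44704 = 25.4813 m/s.
v² = 2a·d ⇒ a = v²/(2d) = 25.4813² / (2 × 59.000) = 649.297 / 118.000 = 5.5025 m/s².

Required deceleration ≈ 5.5 m/s²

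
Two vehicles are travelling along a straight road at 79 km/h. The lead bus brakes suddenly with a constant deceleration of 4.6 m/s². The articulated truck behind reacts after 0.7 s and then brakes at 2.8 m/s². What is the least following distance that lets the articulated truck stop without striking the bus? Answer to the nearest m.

79 km/h ÷ 3.6 = 21.9444 m/s.
Leader travels v²/(2a_L) = 481.557 / 9.200 = 52.343 m before stopping.
Follower covers v·t_r = 21.9444 × 0.7 = 15.361 m while reacting, then v²/(2a_F) = 481.557 / 5.600 = 85.992 m while braking, for a total of 15.361 + 85.992 = 101.353 m.
Since a_F ≤ a_L and the follower starts braking later, the follower is never slower than the leader, so the closest approach is when both have stopped.
Minimum gap = 101.353 − 52.343 = 49.010 m.

Minimum gap ≈ 49 m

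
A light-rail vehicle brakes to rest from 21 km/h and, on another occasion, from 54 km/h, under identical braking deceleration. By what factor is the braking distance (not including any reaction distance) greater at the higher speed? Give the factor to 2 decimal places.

Factor ≈ 6.61

Braking distance d = v²/(2a), so with a fixed, d ∝ v².
Factor = (54/21)² = 2.5714² = 6.6121.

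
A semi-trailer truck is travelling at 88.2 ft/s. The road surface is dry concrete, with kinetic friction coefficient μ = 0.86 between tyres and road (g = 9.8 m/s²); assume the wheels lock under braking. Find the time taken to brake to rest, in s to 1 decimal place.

Braking time ≈ 3.2 s

88.2 ft/s × 0.3048 = 26.8834 m/s.
a = μg = 0.86 × 9.8 = 8.428 m/s².
Braking time = v/a = 26.8834 / 8.428 = 3.190 s.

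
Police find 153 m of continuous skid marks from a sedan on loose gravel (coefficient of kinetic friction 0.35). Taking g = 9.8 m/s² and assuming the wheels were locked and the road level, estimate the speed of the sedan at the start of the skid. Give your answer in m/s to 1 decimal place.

Deceleration a = μg = 0.35 × 9.8 = 3.430 m/s².
v = √(2a·d) = √(2 × 3.430 × 153) = √1049.580 = 32.3972 m/s.

Initial speed ≈ 32.4 m/s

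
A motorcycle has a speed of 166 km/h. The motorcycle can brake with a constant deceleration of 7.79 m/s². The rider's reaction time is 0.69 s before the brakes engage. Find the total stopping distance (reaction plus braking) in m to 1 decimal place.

Total stopping distance ≈ 168.3 m

166 km/h ÷ 3.6 = 46.1111 m/s.
Reaction distance = v·t_r = 46.1111 × 0.69 = 31.817 m.
Braking distance = v²/(2a) = 46.1111² / (2 × 7.790) = 2126.234 / 15.580 = 136.472 m.
Total = 31.817 + 136.472 = 168.289 m.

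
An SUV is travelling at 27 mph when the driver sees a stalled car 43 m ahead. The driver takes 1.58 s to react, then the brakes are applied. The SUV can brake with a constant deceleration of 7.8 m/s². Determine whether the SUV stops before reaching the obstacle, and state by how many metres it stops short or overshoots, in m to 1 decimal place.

Yes — it stops 14.6 m short of the obstacle

27 mph × 0.44704 = 12.0701 m/s.
Reaction distance = 12.0701 × 1.58 = 19.071 m.
Braking distance = v²/(2a) = 145.687 / 15.600 = 9.339 m.
Total stopping distance = 19.071 + 9.339 = 28.410 m, vs 43 m available — it stops with 43 − 28.410 = 14.590 m to spare.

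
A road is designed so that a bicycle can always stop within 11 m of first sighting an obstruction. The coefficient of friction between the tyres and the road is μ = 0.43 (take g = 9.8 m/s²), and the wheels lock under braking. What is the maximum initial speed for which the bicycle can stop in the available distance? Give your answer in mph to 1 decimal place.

Maximum speed ≈ 21.5 mph

a = μg = 0.43 × 9.8 = 4.214 m/s².
v²/(2a) = d ⇒ v = √(2 × 4.214 × 11) = √92.71 = 9.6286 m/s.
9.6286 m/s ÷ 0.44704 = 21.539 mph.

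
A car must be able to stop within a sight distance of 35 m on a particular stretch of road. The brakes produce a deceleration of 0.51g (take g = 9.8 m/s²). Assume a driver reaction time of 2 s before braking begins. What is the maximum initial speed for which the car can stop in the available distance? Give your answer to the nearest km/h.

Maximum speed ≈ 40 km/h

a = 0.51 × 9.8 = 4.998 m/s².
Stopping distance: v·t_r + v²/(2a) = 35 with t_r = 2 s and a = 4.998 m/s².
So v² + 19.992 v − 349.86 = 0.
Positive root: v = −a·t_r + √((a·t_r)² + 2a·d) = −9.996 + √(99.920 + 349.86) = 11.2120 m/s.
11.2120 m/s × 3.6 = 40.363 km/h.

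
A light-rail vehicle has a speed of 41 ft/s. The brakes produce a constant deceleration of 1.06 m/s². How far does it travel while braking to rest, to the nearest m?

41 ft/s × 0.3048 = 12.4968 m/s.
Braking distance = v²/(2a) = 12.4968² / (2 × 1.060) = 156.170 / 2.120 = 73.665 m.

Braking distance ≈ 74 m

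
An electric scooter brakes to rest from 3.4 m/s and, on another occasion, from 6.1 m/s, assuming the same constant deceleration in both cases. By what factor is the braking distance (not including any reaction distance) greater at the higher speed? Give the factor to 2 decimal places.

Braking distance d = v²/(2a), so with a fixed, d ∝ v².
Factor = (6.1/3.4)² = 1.7941² = 3.2188.

Factor ≈ 3.22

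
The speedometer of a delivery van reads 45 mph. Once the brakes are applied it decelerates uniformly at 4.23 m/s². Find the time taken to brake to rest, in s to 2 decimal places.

Braking time ≈ 4.76 s

45 mph × 0.44704 = 20.1168 m/s.
Braking time = v/a = 20.1168 / 4.230 = 4.756 s.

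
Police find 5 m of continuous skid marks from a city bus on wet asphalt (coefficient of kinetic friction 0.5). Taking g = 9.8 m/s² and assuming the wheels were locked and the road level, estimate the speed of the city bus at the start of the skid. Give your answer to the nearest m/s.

Initial speed ≈ 7 m/s

Deceleration a = μg = 0.5 × 9.8 = 4.900 m/s².
v = √(2a·d) = √(2 × 4.900 × 5) = √49.000 = 7.0000 m/s.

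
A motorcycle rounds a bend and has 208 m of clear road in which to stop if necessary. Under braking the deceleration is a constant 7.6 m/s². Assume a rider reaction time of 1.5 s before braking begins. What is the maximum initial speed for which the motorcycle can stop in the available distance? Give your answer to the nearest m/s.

Stopping distance: v·t_r + v²/(2a) = 208 with t_r = 1.5 s and a = 7.600 m/s².
So v² + 22.800 v − 3161.60 = 0.
Positive root: v = −a·t_r + √((a·t_r)² + 2a·d) = −11.400 + √(129.960 + 3161.60) = 45.9721 m/s.

Maximum speed ≈ 46 m/s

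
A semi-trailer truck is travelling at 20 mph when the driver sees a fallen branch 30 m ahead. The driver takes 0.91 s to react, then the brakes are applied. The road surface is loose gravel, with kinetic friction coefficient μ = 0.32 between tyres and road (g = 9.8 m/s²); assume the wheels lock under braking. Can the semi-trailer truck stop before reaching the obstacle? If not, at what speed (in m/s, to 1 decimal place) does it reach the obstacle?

Yes — it stops about 9.1 m short of the obstacle, so it never reaches it

20 mph × 0.44704 = 8.9408 m/s.
a = μg = 0.32 × 9.8 = 3.136 m/s².
Reaction distance = 8.9408 × 0.91 = 8.136 m.
Braking distance = v²/(2a) = 79.938 / 6.272 = 12.745 m.
Total stopping distance = 8.136 + 12.745 = 20.881 m, vs 30 m available — it stops with 30 − 20.881 = 9.119 m to spare.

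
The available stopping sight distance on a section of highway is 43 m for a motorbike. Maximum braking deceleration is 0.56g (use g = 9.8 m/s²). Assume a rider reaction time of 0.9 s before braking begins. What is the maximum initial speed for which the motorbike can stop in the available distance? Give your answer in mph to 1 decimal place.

a = 0.56 × 9.8 = 5.488 m/s².
Stopping distance: v·t_r + v²/(2a) = 43 with t_r = 0.9 s and a = 5.488 m/s².
So v² + 9.878 v − 471.97 = 0.
Positive root: v = −a·t_r + √((a·t_r)² + 2a·d) = −4.939 + √(24.394 + 471.97) = 17.3402 m/s.
17.3402 m/s ÷ 0.44704 = 38.789 mph.

Maximum speed ≈ 38.8 mph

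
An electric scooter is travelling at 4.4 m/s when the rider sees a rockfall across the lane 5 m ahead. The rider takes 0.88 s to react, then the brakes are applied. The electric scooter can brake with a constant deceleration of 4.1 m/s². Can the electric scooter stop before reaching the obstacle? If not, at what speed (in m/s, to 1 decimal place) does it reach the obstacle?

Reaction distance = 4.4000 × 0.88 = 3.872 m.
Braking distance needed to stop: v²/(2a) = 19.360 / 8.200 = 2.361 m, so total needed = 3.872 + 2.361 = 6.233 m > 5 m — it cannot stop.
Distance remaining when braking begins: 5 − 3.872 = 1.128 m.
v² = v₀² − 2a·d = 19.360 − 2 × 4.100 × 1.128 = 10.110 m²/s².
v = √10.110 = 3.180 m/s.

No — it strikes the obstacle at 3.2 m/s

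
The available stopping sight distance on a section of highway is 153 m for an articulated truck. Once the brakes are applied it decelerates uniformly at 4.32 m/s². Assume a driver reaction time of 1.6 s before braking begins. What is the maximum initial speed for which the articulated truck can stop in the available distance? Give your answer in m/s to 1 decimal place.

Stopping distance: v·t_r + v²/(2a) = 153 with t_r = 1.6 s and a = 4.320 m/s².
So v² + 13.824 v − 1321.92 = 0.
Positive root: v = −a·t_r + √((a·t_r)² + 2a·d) = −6.912 + √(47.776 + 1321.92) = 30.0974 m/s.

Maximum speed ≈ 30.1 m/s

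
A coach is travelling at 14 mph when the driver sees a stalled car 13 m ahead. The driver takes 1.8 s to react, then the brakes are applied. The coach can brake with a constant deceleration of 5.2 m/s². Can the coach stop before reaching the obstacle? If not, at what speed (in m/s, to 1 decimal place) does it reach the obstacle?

14 mph × 0.44704 = 6.2586 m/s.
Reaction distance = 6.2586 × 1.8 = 11.265 m.
Braking distance needed to stop: v²/(2a) = 39.170 / 10.400 = 3.766 m, so total needed = 11.265 + 3.766 = 15.031 m > 13 m — it cannot stop.
Distance remaining when braking begins: 13 − 11.265 = 1.735 m.
v² = v₀² − 2a·d = 39.170 − 2 × 5.200 × 1.735 = 21.126 m²/s².
v = √21.126 = 4.596 m/s.

No — it strikes the obstacle at 4.6 m/s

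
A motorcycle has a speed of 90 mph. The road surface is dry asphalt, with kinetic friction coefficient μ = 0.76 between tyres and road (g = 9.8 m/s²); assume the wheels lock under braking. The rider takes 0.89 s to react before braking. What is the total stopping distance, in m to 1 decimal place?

90 mph × 0.44704 = 40.2336 m/s.
a = μg = 0.76 × 9.8 = 7.448 m/s².
Reaction distance = v·t_r = 40.2336 × 0.89 = 35.808 m.
Braking distance = v²/(2a) = 40.2336² / (2 × 7.448) = 1618.743 / 14.896 = 108.670 m.
Total = 35.808 + 108.670 = 144.478 m.

Total stopping distance ≈ 144.5 m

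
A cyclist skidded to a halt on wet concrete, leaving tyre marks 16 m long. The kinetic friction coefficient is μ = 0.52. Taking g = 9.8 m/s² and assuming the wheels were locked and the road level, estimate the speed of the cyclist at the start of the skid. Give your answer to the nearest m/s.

Initial speed ≈ 13 m/s

Deceleration a = μg = 0.52 × 9.8 = 5.096 m/s².
v = √(2a·d) = √(2 × 5.096 × 16) = √163.072 = 12.7700 m/s.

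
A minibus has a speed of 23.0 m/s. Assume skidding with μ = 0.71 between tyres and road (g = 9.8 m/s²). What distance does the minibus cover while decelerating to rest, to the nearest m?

Braking distance ≈ 38 m

a = μg = 0.71 × 9.8 = 6.958 m/s².
Braking distance = v²/(2a) = 23.0000² / (2 × 6.958) = 529.000 / 13.916 = 38.014 m.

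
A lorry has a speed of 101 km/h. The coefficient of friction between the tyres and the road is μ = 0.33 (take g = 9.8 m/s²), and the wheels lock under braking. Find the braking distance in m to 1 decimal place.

Braking distance ≈ 121.7 m

101 km/h ÷ 3.6 = 28.0556 m/s.
a = μg = 0.33 × 9.8 = 3.234 m/s².
Braking distance = v²/(2a) = 28.0556² / (2 × 3.234) = 787.117 / 6.468 = 121.694 m.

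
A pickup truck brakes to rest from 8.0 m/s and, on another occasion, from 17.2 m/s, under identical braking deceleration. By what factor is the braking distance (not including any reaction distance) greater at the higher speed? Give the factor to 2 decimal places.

Braking distance d = v²/(2a), so with a fixed, d ∝ v².
Factor = (17.2/8.0)² = 2.1500² = 4.6225.

Factor ≈ 4.62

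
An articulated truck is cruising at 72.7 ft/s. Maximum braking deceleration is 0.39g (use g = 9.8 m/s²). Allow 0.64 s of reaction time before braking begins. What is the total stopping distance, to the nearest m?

Total stopping distance ≈ 78 m

72.7 ft/s × 0.3048 = 22.1590 m/s.
a = 0.39 × 9.8 = 3.822 m/s².
Reaction distance = v·t_r = 22.1590 × 0.64 = 14.182 m.
Braking distance = v²/(2a) = 22.1590² / (2 × 3.822) = 491.021 / 7.644 = 64.236 m.
Total = 14.182 + 64.236 = 78.418 m.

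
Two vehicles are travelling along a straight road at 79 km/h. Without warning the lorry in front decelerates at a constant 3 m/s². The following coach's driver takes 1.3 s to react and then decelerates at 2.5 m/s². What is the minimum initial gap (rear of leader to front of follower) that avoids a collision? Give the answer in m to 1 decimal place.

Minimum gap ≈ 44.6 m

79 km/h ÷ 3.6 = 21.9444 m/s.
Leader travels v²/(2a_L) = 481.557 / 6.000 = 80.260 m before stopping.
Follower covers v·t_r = 21.9444 × 1.3 = 28.528 m while reacting, then v²/(2a_F) = 481.557 / 5.000 = 96.311 m while braking, for a total of 28.528 + 96.311 = 124.839 m.
Since a_F ≤ a_L and the follower starts braking later, the follower is never slower than the leader, so the closest approach is when both have stopped.
Minimum gap = 124.839 − 80.260 = 44.579 m.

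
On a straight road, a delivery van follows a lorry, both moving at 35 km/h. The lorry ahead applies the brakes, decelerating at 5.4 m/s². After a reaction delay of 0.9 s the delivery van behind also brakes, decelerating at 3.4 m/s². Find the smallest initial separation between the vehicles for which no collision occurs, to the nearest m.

Minimum gap ≈ 14 m

35 km/h ÷ 3.6 = 9.7222 m/s.
Leader travels v²/(2a_L) = 94.521 / 10.800 = 8.752 m before stopping.
Follower covers v·t_r = 9.7222 × 0.9 = 8.750 m while reacting, then v²/(2a_F) = 94.521 / 6.800 = 13.900 m while braking, for a total of 8.750 + 13.900 = 22.650 m.
Since a_F ≤ a_L and the follower starts braking later, the follower is never slower than the leader, so the closest approach is when both have stopped.
Minimum gap = 22.650 − 8.752 = 13.898 m.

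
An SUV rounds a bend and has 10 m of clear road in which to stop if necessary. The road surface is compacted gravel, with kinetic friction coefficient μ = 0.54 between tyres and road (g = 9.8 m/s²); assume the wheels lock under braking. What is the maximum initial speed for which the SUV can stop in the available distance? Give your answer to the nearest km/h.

a = μg = 0.54 × 9.8 = 5.292 m/s².
v²/(2a) = d ⇒ v = √(2 × 5.292 × 10) = √105.84 = 10.2879 m/s.
10.2879 m/s × 3.6 = 37.036 km/h.

Maximum speed ≈ 37 km/h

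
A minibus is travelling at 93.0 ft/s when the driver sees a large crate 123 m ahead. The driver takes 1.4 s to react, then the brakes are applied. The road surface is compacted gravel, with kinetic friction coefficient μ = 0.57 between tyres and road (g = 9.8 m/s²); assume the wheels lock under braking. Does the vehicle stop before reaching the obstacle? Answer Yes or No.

93 ft/s × 0.3048 = 28.3464 m/s.
a = μg = 0.57 × 9.8 = 5.586 m/s².
Reaction distance = 28.3464 × 1.4 = 39.685 m.
Braking distance = v²/(2a) = 803.518 / 11.172 = 71.922 m.
Total stopping distance = 39.685 + 71.922 = 111.607 m, vs 123 m available — it stops with 123 − 111.607 = 11.393 m to spare.

Yes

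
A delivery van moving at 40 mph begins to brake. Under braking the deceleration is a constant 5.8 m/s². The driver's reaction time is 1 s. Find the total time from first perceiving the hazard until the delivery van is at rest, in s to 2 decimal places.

40 mph × 0.44704 = 17.8816 m/s.
Braking time = v/a = 17.8816 / 5.800 = 3.083 s.
Total = 1 + 3.083 = 4.083 s.

Total time ≈ 4.08 s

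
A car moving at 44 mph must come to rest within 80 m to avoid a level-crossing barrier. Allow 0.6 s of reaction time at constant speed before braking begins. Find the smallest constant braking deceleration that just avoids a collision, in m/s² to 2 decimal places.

44 mph × 0.44704 = 19.6698 m/s.
Distance covered during reaction = 19.6698 × 0.6 = 11.802 m.
Distance available for braking: 80 − 11.802 = 68.198 m.
v² = 2a·d ⇒ a = v²/(2d) = 19.6698² / (2 × 68.198) = 386.901 / 136.396 = 2.8366 m/s².

Required deceleration ≈ 2.84 m/s²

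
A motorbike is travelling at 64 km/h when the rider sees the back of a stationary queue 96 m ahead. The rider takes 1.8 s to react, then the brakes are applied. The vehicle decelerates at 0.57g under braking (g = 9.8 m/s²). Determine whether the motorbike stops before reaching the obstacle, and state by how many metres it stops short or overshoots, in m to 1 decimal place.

Yes — it stops 35.7 m short of the obstacle

64 km/h ÷ 3.6 = 17.7778 m/s.
a = 0.57 × 9.8 = 5.586 m/s².
Reaction distance = 17.7778 × 1.8 = 32.000 m.
Braking distance = v²/(2a) = 316.050 / 11.172 = 28.289 m.
Total stopping distance = 32.000 + 28.289 = 60.289 m, vs 96 m available — it stops with 96 − 60.289 = 35.711 m to spare.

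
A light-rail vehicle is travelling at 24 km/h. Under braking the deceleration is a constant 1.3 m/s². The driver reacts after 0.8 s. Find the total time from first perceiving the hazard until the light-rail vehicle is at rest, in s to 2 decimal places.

Total time ≈ 5.93 s

24 km/h ÷ 3.6 = 6.6667 m/s.
Braking time = v/a = 6.6667 / 1.300 = 5.128 s.
Total = 0.8 + 5.128 = 5.928 s.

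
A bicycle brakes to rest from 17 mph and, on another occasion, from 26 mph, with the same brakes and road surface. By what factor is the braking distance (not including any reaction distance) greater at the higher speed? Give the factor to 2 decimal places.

Factor ≈ 2.34

Braking distance d = v²/(2a), so with a fixed, d ∝ v².
Factor = (26/17)² = 1.5294² = 2.3391.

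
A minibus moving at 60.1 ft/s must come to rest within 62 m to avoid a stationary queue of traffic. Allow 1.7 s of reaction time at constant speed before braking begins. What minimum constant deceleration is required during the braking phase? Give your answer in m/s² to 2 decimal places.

Required deceleration ≈ 5.44 m/s²

60.1 ft/s × 0.3048 = 18.3185 m/s.
Distance covered during reaction = 18.3185 × 1.7 = 31.141 m.
Distance available for braking: 62 − 31.141 = 30.859 m.
v² = 2a·d ⇒ a = v²/(2d) = 18.3185² / (2 × 30.859) = 335.567 / 61.718 = 5.4371 m/s².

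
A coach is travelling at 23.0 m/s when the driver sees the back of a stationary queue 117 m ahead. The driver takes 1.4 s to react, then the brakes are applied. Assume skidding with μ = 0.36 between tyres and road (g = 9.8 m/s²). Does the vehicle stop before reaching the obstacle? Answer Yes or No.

a = μg = 0.36 × 9.8 = 3.528 m/s².
Reaction distance = 23.0000 × 1.4 = 32.200 m.
Braking distance = v²/(2a) = 529.000 / 7.056 = 74.972 m.
Total stopping distance = 32.200 + 74.972 = 107.172 m, vs 117 m available — it stops with 117 − 107.172 = 9.828 m to spare.

Yes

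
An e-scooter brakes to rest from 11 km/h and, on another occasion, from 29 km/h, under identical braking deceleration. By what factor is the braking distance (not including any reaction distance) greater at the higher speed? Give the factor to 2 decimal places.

Factor ≈ 6.95

Braking distance d = v²/(2a), so with a fixed, d ∝ v².
Factor = (29/11)² = 2.6364² = 6.9506.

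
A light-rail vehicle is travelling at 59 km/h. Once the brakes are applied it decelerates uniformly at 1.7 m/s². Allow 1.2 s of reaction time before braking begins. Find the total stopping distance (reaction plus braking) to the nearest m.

Total stopping distance ≈ 99 m

59 km/h ÷ 3.6 = 16.3889 m/s.
Reaction distance = v·t_r = 16.3889 × 1.2 = 19.667 m.
Braking distance = v²/(2a) = 16.3889² / (2 × 1.700) = 268.596 / 3.400 = 78.999 m.
Total = 19.667 + 78.999 = 98.666 m.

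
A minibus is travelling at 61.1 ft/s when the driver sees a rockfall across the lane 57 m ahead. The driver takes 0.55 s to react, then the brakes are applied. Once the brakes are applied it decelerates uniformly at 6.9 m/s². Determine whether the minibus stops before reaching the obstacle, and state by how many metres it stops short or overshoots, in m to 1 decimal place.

61.1 ft/s × 0.3048 = 18.6233 m/s.
Reaction distance = 18.6233 × 0.55 = 10.243 m.
Braking distance = v²/(2a) = 346.827 / 13.800 = 25.132 m.
Total stopping distance = 10.243 + 25.132 = 35.375 m, vs 57 m available — it stops with 57 − 35.375 = 21.625 m to spare.

Yes — it stops 21.6 m short of the obstacle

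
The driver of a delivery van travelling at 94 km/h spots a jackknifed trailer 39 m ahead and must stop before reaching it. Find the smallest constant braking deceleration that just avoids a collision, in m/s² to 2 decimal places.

Required deceleration ≈ 8.74 m/s²

94 km/h ÷ 3.6 = 26.1111 m/s.
v² = 2a·d ⇒ a = v²/(2d) = 26.1111² / (2 × 39.000) = 681.790 / 78.000 = 8.7409 m/s².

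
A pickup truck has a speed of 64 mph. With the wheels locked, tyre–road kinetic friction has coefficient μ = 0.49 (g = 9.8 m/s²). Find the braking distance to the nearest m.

Braking distance ≈ 85 m

64 mph × 0.44704 = 28.6106 m/s.
a = μg = 0.49 × 9.8 = 4.802 m/s².
Braking distance = v²/(2a) = 28.6106² / (2 × 4.802) = 818.566 / 9.604 = 85.232 m.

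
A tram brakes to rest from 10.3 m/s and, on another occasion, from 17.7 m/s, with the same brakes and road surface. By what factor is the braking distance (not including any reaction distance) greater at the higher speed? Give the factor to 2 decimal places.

Braking distance d = v²/(2a), so with a fixed, d ∝ v².
Factor = (17.7/10.3)² = 1.7184² = 2.9529.

Factor ≈ 2.95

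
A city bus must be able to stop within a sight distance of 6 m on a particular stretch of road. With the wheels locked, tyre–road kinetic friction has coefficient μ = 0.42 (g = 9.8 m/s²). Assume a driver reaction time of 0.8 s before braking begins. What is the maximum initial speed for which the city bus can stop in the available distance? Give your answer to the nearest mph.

a = μg = 0.42 × 9.8 = 4.116 m/s².
Stopping distance: v·t_r + v²/(2a) = 6 with t_r = 0.8 s and a = 4.116 m/s².
So v² + 6.586 v − 49.39 = 0.
Positive root: v = −a·t_r + √((a·t_r)² + 2a·d) = −3.293 + √(10.844 + 49.39) = 4.4681 m/s.
4.4681 m/s ÷ 0.44704 = 9.995 mph.

Maximum speed ≈ 10 mph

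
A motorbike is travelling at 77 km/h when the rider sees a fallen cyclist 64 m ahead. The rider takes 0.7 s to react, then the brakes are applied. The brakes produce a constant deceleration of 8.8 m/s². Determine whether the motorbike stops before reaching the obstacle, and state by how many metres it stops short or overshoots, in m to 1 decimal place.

77 km/h ÷ 3.6 = 21.3889 m/s.
Reaction distance = 21.3889 × 0.7 = 14.972 m.
Braking distance = v²/(2a) = 457.485 / 17.600 = 25.993 m.
Total stopping distance = 14.972 + 25.993 = 40.965 m, vs 64 m available — it stops with 64 − 40.965 = 23.035 m to spare.

Yes — it stops 23.0 m short of the obstacle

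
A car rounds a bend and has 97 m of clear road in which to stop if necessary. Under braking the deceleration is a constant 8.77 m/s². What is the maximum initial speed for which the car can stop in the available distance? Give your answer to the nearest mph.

v²/(2a) = d ⇒ v = √(2 × 8.770 × 97) = √1701.38 = 41.2478 m/s.
41.2478 m/s ÷ 0.44704 = 92.269 mph.

Maximum speed ≈ 92 mph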